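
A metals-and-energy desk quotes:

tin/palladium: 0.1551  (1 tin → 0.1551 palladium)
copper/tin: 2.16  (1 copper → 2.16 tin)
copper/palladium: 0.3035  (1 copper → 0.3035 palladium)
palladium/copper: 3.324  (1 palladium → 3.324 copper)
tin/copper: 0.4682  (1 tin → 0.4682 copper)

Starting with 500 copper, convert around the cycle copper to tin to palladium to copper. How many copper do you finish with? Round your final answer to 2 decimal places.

500 copper × 2.16 = 1080 tin
1080 tin × 0.1551 = 167.508 palladium
167.508 palladium × 3.324 = 556.796592 copper

556.80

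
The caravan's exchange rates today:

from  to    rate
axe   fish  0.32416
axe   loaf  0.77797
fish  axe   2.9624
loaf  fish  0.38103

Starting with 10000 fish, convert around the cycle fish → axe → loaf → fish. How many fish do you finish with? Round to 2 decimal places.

8781.44

10000 fish × 2.9624 = 29624 axe
29624 axe × 0.77797 = 23046.58328 loaf
23046.58328 loaf × 0.38103 = 8781.4396271784 fish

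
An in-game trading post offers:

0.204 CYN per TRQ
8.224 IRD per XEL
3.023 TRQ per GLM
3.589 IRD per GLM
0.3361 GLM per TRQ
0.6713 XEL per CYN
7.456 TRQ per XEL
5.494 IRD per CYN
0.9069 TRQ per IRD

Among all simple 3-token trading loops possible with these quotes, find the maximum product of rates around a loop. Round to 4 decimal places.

1.0940

GLM→IRD→TRQ→GLM: 3.589 × 0.9069 × 0.3361 = 1.09396
CYN→XEL→TRQ→CYN: 0.6713 × 7.456 × 0.204 = 1.02106
CYN→IRD→TRQ→CYN: 5.494 × 0.9069 × 0.204 = 1.01643
Maximum is GLM→IRD→TRQ→GLM at 1.0940; arbitrage exists.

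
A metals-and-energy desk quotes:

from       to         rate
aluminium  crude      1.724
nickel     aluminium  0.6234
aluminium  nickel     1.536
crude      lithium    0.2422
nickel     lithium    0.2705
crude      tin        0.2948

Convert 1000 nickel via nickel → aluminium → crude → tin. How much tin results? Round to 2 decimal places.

1000 nickel × 0.6234 = 623.4 aluminium
623.4 aluminium × 1.724 = 1074.7416 crude
1074.7416 crude × 0.2948 = 316.83382368 tin

316.83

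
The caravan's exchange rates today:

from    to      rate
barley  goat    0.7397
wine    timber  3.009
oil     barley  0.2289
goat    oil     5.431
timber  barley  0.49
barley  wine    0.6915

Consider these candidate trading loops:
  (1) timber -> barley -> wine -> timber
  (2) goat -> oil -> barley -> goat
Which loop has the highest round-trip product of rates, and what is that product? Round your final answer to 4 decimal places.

(1) 0.49 × 0.6915 × 3.009 = 1.01955
(2) 5.431 × 0.2289 × 0.7397 = 0.91956
Highest is cycle (1) at 1.0196 (>1, arbitrage).

1.0196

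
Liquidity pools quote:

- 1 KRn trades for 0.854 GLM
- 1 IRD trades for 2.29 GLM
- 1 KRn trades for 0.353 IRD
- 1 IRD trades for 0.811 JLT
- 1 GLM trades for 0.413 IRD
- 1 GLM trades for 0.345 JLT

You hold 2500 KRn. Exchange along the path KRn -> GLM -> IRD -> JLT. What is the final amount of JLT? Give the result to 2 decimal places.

715.10

2500 KRn × 0.854 = 2135 GLM
2135 GLM × 0.413 = 881.755 IRD
881.755 IRD × 0.811 = 715.103305 JLT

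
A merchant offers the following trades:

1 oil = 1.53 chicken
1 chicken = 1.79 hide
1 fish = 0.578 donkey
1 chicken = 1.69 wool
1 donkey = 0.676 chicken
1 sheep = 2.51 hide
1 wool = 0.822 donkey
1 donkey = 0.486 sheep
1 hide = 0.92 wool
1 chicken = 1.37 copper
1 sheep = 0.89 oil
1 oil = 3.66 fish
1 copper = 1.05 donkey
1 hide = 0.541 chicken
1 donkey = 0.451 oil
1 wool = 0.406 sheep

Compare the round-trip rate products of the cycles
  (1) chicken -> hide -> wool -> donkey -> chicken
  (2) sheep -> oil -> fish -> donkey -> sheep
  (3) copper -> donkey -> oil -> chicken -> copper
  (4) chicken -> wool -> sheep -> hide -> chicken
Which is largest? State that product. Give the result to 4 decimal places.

(1) 1.79 × 0.92 × 0.822 × 0.676 = 0.91508
(2) 0.89 × 3.66 × 0.578 × 0.486 = 0.91503
(3) 1.05 × 0.451 × 1.53 × 1.37 = 0.99261
(4) 1.69 × 0.406 × 2.51 × 0.541 = 0.93172
Highest is cycle (3) at 0.9926 (≤1, no arbitrage).

0.9926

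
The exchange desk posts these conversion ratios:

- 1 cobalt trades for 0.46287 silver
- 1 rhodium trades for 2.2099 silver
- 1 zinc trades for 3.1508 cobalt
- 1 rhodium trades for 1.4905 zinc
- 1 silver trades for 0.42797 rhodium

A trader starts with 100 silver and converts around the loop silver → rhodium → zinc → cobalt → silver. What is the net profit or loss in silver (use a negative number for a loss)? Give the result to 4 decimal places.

-6.9695

100 silver × 0.42797 = 42.797 rhodium
42.797 rhodium × 1.4905 = 63.7889285 zinc
63.7889285 zinc × 3.1508 = 200.9861559178 cobalt
200.9861559178 cobalt × 0.46287 = 93.030461989672086 silver
Net change: 93.030461989672086 − 100 = -6.969538010327914 silver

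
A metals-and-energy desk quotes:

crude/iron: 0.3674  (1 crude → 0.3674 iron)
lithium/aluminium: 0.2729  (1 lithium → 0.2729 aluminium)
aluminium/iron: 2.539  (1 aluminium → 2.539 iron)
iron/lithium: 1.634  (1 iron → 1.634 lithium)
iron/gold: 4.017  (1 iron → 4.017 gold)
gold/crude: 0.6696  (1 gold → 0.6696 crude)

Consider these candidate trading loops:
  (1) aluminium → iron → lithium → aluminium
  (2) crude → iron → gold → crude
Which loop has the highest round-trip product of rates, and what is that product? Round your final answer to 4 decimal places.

(1) 2.539 × 1.634 × 0.2729 = 1.13219
(2) 0.3674 × 4.017 × 0.6696 = 0.98823
Highest is cycle (1) at 1.1322 (>1, arbitrage).

1.1322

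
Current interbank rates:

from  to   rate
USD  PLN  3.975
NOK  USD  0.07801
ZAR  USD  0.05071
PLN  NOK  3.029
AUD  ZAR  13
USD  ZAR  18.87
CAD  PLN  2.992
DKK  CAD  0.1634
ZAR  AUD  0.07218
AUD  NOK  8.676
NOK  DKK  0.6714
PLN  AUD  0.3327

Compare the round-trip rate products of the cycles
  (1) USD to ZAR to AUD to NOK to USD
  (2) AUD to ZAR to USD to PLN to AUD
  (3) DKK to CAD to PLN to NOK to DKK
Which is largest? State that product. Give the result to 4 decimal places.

(1) 18.87 × 0.07218 × 8.676 × 0.07801 = 0.92185
(2) 13 × 0.05071 × 3.975 × 0.3327 = 0.87182
(3) 0.1634 × 2.992 × 3.029 × 0.6714 = 0.99425
Highest is cycle (3) at 0.9942 (≤1, no arbitrage).

0.9942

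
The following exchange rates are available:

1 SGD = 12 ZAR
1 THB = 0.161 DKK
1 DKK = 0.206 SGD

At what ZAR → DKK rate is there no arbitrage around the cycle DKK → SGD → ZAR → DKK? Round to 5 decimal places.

Known legs of the cycle: 0.206 × 12 = 2.472
For no arbitrage the full-cycle product must be 1, so the missing rate is 1 / 2.472 ≈ 0.4045307.

0.40453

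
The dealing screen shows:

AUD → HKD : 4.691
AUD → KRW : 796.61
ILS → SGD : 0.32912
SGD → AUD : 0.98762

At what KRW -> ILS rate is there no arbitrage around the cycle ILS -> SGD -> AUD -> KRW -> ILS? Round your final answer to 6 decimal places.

0.003862

Known legs of the cycle: 0.32912 × 0.98762 × 796.61 = 258.934491293984
For no arbitrage the full-cycle product must be 1, so the missing rate is 1 / 258.934491293984 ≈ 0.00386198.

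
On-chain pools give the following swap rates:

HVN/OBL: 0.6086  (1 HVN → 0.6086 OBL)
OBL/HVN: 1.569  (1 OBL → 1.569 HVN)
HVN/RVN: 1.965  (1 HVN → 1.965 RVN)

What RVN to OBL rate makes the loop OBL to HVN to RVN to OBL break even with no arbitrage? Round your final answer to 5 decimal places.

0.32435

Known legs of the cycle: 1.569 × 1.965 = 3.083085
For no arbitrage the full-cycle product must be 1, so the missing rate is 1 / 3.083085 ≈ 0.3243504.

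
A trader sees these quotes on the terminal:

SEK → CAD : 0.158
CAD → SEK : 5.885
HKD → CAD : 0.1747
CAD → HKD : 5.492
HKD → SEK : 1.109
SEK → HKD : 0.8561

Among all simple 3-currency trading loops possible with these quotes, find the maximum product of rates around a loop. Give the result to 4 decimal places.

0.9623

SEK→CAD→HKD→SEK: 0.158 × 5.492 × 1.109 = 0.96232
SEK→HKD→CAD→SEK: 0.8561 × 0.1747 × 5.885 = 0.88016
Maximum is SEK→CAD→HKD→SEK at 0.9623; no arbitrage — every cycle loses value.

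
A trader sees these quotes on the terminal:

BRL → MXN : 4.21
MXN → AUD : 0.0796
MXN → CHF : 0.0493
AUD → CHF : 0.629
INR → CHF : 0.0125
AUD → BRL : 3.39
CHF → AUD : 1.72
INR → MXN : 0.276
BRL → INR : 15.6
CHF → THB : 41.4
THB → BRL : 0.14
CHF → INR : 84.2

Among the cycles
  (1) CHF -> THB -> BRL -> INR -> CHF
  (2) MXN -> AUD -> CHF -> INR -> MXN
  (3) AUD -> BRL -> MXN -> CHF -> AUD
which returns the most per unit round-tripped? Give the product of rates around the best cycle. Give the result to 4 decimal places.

1.2102

(1) 41.4 × 0.14 × 15.6 × 0.0125 = 1.13022
(2) 0.0796 × 0.629 × 84.2 × 0.276 = 1.16355
(3) 3.39 × 4.21 × 0.0493 × 1.72 = 1.21020
Highest is cycle (3) at 1.2102 (>1, arbitrage).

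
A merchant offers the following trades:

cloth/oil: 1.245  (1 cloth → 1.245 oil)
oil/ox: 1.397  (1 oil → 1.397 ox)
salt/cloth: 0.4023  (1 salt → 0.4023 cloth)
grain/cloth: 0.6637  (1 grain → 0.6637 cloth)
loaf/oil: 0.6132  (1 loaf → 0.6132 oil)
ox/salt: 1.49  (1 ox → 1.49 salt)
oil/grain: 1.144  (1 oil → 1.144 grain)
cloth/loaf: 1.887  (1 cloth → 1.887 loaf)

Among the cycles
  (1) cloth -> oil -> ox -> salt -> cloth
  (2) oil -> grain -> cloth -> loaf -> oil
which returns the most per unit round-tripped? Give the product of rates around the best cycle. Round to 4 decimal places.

(1) 1.245 × 1.397 × 1.49 × 0.4023 = 1.04256
(2) 1.144 × 0.6637 × 1.887 × 0.6132 = 0.87856
Highest is cycle (1) at 1.0426 (>1, arbitrage).

1.0426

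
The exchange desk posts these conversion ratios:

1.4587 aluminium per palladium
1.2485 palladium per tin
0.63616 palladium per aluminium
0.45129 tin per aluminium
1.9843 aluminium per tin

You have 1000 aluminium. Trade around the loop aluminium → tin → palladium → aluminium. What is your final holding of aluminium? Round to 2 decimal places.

821.88

1000 aluminium × 0.45129 = 451.29 tin
451.29 tin × 1.2485 = 563.435565 palladium
563.435565 palladium × 1.4587 = 821.8834586655 aluminium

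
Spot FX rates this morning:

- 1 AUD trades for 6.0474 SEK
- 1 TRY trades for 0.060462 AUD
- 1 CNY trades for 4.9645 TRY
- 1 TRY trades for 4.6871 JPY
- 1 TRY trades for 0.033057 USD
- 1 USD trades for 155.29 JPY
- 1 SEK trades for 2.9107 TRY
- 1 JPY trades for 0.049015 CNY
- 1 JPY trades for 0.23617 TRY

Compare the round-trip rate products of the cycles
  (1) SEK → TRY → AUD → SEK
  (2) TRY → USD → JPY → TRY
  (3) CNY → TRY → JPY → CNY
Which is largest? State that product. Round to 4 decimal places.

(1) 2.9107 × 0.060462 × 6.0474 = 1.06426
(2) 0.033057 × 155.29 × 0.23617 = 1.21236
(3) 4.9645 × 4.6871 × 0.049015 = 1.14054
Highest is cycle (2) at 1.2124 (>1, arbitrage).

1.2124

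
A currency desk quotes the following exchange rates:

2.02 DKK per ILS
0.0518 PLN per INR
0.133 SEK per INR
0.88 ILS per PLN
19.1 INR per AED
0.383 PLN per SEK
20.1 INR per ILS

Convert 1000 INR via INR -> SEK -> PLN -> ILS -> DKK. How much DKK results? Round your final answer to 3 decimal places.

90.549

1000 INR × 0.133 = 133 SEK
133 SEK × 0.383 = 50.939 PLN
50.939 PLN × 0.88 = 44.82632 ILS
44.82632 ILS × 2.02 = 90.5491664 DKK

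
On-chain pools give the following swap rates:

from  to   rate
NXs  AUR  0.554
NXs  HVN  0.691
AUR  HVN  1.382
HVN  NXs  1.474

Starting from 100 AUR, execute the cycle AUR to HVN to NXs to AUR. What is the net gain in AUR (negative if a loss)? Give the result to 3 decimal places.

100 AUR × 1.382 = 138.2 HVN
138.2 HVN × 1.474 = 203.7068 NXs
203.7068 NXs × 0.554 = 112.8535672 AUR
Net change: 112.8535672 − 100 = 12.8535672 AUR

12.854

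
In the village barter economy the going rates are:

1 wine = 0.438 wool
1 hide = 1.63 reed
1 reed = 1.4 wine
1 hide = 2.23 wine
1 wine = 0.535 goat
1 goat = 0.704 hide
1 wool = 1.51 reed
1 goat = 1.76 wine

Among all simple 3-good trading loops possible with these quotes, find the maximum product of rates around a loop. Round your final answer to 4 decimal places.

wine→wool→reed→wine: 0.438 × 1.51 × 1.4 = 0.92593
wine→goat→hide→wine: 0.535 × 0.704 × 2.23 = 0.83991
Maximum is wine→wool→reed→wine at 0.9259; no arbitrage — every cycle loses value.

0.9259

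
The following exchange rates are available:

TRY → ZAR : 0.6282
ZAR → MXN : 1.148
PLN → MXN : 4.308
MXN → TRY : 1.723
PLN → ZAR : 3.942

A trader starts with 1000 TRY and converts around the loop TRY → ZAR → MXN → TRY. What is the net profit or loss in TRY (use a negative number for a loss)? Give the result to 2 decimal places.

1000 TRY × 0.6282 = 628.2 ZAR
628.2 ZAR × 1.148 = 721.1736 MXN
721.1736 MXN × 1.723 = 1242.5821128 TRY
Net change: 1242.5821128 − 1000 = 242.5821128 TRY

242.58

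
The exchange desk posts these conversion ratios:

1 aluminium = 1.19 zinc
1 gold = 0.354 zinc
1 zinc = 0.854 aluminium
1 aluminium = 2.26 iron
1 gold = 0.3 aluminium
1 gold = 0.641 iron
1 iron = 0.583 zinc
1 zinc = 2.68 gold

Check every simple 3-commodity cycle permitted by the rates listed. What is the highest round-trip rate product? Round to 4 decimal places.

zinc→aluminium→iron→zinc: 0.854 × 2.26 × 0.583 = 1.12521
zinc→gold→iron→zinc: 2.68 × 0.641 × 0.583 = 1.00152
zinc→gold→aluminium→zinc: 2.68 × 0.3 × 1.19 = 0.95676
Maximum is zinc→aluminium→iron→zinc at 1.1252; arbitrage exists.

1.1252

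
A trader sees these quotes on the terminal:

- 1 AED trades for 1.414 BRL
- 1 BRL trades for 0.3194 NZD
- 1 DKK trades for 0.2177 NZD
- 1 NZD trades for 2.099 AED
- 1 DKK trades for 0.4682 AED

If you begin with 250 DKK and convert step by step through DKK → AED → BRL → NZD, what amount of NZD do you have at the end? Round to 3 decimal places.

52.863

250 DKK × 0.4682 = 117.05 AED
117.05 AED × 1.414 = 165.5087 BRL
165.5087 BRL × 0.3194 = 52.86347878 NZD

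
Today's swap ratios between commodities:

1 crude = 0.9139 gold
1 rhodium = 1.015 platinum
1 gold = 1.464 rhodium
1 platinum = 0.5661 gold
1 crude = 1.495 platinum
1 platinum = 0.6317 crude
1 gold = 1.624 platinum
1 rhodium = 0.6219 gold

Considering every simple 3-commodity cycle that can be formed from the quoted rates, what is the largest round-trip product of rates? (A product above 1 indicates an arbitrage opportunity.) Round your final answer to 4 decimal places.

0.9376

gold→platinum→crude→gold: 1.624 × 0.6317 × 0.9139 = 0.93755
rhodium→platinum→gold→rhodium: 1.015 × 0.5661 × 1.464 = 0.84120
Maximum is gold→platinum→crude→gold at 0.9376; no arbitrage — every cycle loses value.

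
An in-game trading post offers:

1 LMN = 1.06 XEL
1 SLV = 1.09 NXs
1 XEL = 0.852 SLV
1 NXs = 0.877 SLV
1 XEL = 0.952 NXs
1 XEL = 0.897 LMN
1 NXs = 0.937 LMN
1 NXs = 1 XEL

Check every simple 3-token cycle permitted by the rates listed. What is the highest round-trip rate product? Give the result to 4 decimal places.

0.9455

XEL→NXs→LMN→XEL: 0.952 × 0.937 × 1.06 = 0.94555
XEL→SLV→NXs→XEL: 0.852 × 1.09 × 1 = 0.92868
Maximum is XEL→NXs→LMN→XEL at 0.9455; no arbitrage — every cycle loses value.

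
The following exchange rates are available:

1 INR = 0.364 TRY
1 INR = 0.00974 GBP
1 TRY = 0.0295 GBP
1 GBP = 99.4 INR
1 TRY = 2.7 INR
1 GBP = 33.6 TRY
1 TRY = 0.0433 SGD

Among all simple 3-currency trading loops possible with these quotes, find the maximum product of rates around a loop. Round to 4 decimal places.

1.0674

INR→TRY→GBP→INR: 0.364 × 0.0295 × 99.4 = 1.06736
INR→GBP→TRY→INR: 0.00974 × 33.6 × 2.7 = 0.88361
Maximum is INR→TRY→GBP→INR at 1.0674; arbitrage exists.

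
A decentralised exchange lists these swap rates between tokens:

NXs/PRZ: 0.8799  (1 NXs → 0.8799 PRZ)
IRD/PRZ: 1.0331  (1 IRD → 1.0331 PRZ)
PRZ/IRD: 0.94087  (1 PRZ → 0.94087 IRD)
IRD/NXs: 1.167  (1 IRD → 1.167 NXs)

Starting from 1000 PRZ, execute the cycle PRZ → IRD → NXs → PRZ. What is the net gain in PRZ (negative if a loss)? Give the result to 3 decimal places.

-33.874

1000 PRZ × 0.94087 = 940.87 IRD
940.87 IRD × 1.167 = 1097.99529 NXs
1097.99529 NXs × 0.8799 = 966.126055671 PRZ
Net change: 966.126055671 − 1000 = -33.873944329 PRZ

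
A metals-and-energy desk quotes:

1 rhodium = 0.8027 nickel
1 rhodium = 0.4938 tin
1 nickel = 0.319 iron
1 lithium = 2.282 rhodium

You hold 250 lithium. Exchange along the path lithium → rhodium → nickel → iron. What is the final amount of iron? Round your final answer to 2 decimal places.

146.08

250 lithium × 2.282 = 570.5 rhodium
570.5 rhodium × 0.8027 = 457.94035 nickel
457.94035 nickel × 0.319 = 146.08297165 iron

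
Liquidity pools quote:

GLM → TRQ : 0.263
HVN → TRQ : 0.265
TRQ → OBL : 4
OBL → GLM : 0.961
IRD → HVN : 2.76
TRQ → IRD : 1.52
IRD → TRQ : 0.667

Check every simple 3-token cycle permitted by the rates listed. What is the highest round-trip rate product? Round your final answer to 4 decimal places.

TRQ→IRD→HVN→TRQ: 1.52 × 2.76 × 0.265 = 1.11173
TRQ→OBL→GLM→TRQ: 4 × 0.961 × 0.263 = 1.01097
Maximum is TRQ→IRD→HVN→TRQ at 1.1117; arbitrage exists.

1.1117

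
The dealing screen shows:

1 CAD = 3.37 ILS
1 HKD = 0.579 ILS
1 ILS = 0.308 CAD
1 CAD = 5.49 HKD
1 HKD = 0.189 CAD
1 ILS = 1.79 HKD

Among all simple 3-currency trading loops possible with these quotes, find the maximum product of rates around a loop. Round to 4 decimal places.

1.1401

ILS→HKD→CAD→ILS: 1.79 × 0.189 × 3.37 = 1.14010
ILS→CAD→HKD→ILS: 0.308 × 5.49 × 0.579 = 0.97904
Maximum is ILS→HKD→CAD→ILS at 1.1401; arbitrage exists.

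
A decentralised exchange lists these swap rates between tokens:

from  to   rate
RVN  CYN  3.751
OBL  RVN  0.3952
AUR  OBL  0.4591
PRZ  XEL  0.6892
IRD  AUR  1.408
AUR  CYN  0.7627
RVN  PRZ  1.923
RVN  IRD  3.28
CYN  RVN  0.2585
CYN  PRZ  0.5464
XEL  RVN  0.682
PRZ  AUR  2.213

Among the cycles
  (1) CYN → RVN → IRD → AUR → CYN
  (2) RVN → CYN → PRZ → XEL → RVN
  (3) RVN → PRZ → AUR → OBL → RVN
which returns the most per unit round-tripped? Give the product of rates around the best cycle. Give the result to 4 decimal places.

(1) 0.2585 × 3.28 × 1.408 × 0.7627 = 0.91052
(2) 3.751 × 0.5464 × 0.6892 × 0.682 = 0.96336
(3) 1.923 × 2.213 × 0.4591 × 0.3952 = 0.77212
Highest is cycle (2) at 0.9634 (≤1, no arbitrage).

0.9634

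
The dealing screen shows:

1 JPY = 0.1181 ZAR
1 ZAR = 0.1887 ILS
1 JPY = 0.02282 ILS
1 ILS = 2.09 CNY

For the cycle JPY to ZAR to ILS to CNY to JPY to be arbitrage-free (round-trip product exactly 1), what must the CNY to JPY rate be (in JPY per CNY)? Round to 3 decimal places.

21.470

Known legs of the cycle: 0.1181 × 0.1887 × 2.09 = 0.0465766323
For no arbitrage the full-cycle product must be 1, so the missing rate is 1 / 0.0465766323 ≈ 21.46999.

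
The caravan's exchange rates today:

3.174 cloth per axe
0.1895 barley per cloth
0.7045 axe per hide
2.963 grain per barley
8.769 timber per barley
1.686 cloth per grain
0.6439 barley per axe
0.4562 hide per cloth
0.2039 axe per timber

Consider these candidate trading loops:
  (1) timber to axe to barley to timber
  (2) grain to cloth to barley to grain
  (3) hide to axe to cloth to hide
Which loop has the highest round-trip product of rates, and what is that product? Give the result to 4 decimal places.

1.1513

(1) 0.2039 × 0.6439 × 8.769 = 1.15129
(2) 1.686 × 0.1895 × 2.963 = 0.94667
(3) 0.7045 × 3.174 × 0.4562 = 1.02010
Highest is cycle (1) at 1.1513 (>1, arbitrage).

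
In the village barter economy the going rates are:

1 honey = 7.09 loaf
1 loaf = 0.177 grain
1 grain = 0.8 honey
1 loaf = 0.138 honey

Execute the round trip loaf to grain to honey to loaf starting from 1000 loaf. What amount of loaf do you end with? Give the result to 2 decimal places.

1000 loaf × 0.177 = 177 grain
177 grain × 0.8 = 141.6 honey
141.6 honey × 7.09 = 1003.944 loaf

1003.94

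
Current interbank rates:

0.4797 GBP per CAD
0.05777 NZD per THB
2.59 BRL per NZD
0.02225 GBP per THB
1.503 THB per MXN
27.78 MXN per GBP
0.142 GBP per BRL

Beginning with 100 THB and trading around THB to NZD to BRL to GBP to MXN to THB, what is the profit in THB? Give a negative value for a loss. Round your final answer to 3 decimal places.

100 THB × 0.05777 = 5.777 NZD
5.777 NZD × 2.59 = 14.96243 BRL
14.96243 BRL × 0.142 = 2.12466506 GBP
2.12466506 GBP × 27.78 = 59.0231953668 MXN
59.0231953668 MXN × 1.503 = 88.7118626363004 THB
Net change: 88.7118626363004 − 100 = -11.2881373636996 THB

-11.288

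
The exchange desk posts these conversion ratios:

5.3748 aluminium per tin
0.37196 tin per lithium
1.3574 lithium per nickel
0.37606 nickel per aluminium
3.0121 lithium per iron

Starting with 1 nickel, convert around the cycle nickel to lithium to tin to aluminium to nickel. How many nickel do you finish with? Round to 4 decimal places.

1.0205

1 nickel × 1.3574 = 1.3574 lithium
1.3574 lithium × 0.37196 = 0.504898504 tin
0.504898504 tin × 5.3748 = 2.7137284792992 aluminium
2.7137284792992 aluminium × 0.37606 = 1.020524731925257152 nickel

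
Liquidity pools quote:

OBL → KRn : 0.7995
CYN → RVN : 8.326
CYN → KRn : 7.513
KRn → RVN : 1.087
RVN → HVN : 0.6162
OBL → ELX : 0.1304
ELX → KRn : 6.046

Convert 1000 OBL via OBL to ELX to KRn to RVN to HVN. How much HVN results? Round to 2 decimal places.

1000 OBL × 0.1304 = 130.4 ELX
130.4 ELX × 6.046 = 788.3984 KRn
788.3984 KRn × 1.087 = 856.9890608 RVN
856.9890608 RVN × 0.6162 = 528.07665926496 HVN

528.08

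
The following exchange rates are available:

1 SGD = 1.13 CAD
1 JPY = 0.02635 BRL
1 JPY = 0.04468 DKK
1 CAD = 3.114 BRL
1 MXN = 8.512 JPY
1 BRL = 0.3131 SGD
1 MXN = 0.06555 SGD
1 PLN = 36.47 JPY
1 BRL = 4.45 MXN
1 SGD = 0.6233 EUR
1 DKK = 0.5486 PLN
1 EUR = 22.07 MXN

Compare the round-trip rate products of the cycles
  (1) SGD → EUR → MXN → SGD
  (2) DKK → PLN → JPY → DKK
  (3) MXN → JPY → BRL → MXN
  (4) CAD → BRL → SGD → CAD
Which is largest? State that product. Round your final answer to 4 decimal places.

(1) 0.6233 × 22.07 × 0.06555 = 0.90172
(2) 0.5486 × 36.47 × 0.04468 = 0.89393
(3) 8.512 × 0.02635 × 4.45 = 0.99810
(4) 3.114 × 0.3131 × 1.13 = 1.10174
Highest is cycle (4) at 1.1017 (>1, arbitrage).

1.1017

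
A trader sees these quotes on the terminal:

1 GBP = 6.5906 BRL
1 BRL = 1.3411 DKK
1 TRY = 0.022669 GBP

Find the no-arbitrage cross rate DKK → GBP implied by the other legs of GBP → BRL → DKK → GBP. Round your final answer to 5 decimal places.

0.11314

Known legs of the cycle: 6.5906 × 1.3411 = 8.83865366
For no arbitrage the full-cycle product must be 1, so the missing rate is 1 / 8.83865366 ≈ 0.1131394.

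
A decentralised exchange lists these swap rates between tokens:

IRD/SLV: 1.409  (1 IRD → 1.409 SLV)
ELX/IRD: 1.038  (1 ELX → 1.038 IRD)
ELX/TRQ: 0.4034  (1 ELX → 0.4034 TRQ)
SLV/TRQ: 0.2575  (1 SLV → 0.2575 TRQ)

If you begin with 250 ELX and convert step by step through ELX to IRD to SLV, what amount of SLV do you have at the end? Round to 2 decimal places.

250 ELX × 1.038 = 259.5 IRD
259.5 IRD × 1.409 = 365.6355 SLV

365.64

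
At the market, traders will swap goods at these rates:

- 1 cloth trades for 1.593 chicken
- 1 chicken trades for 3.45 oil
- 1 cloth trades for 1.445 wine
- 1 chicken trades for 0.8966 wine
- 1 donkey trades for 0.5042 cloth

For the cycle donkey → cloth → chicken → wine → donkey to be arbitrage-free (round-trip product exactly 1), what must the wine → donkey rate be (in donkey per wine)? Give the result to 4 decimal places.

1.3886

Known legs of the cycle: 0.5042 × 1.593 × 0.8966 = 0.72014069196
For no arbitrage the full-cycle product must be 1, so the missing rate is 1 / 0.72014069196 ≈ 1.388618.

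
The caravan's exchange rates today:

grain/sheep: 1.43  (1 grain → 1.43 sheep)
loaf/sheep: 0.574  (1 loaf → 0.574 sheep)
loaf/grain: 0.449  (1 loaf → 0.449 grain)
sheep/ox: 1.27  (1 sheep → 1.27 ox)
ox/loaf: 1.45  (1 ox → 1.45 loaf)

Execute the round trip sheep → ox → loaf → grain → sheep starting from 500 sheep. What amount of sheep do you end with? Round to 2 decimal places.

500 sheep × 1.27 = 635 ox
635 ox × 1.45 = 920.75 loaf
920.75 loaf × 0.449 = 413.41675 grain
413.41675 grain × 1.43 = 591.1859525 sheep

591.19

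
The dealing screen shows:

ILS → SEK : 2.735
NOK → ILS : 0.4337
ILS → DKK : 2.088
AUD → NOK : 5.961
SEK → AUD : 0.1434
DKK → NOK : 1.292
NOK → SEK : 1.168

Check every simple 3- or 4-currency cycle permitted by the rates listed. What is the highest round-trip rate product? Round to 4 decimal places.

ILS→DKK→NOK→ILS: 2.088 × 1.292 × 0.4337 = 1.16999
SEK→AUD→NOK→ILS→SEK: 0.1434 × 5.961 × 0.4337 × 2.735 = 1.01395
SEK→AUD→NOK→SEK: 0.1434 × 5.961 × 1.168 = 0.99842
Maximum is ILS→DKK→NOK→ILS at 1.1700; arbitrage exists.

1.1700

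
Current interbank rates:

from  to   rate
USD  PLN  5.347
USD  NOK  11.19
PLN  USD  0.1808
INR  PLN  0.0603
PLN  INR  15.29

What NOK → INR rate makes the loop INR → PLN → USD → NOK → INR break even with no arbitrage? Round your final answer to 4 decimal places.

8.1970

Known legs of the cycle: 0.0603 × 0.1808 × 11.19 = 0.1219960656
For no arbitrage the full-cycle product must be 1, so the missing rate is 1 / 0.1219960656 ≈ 8.196986.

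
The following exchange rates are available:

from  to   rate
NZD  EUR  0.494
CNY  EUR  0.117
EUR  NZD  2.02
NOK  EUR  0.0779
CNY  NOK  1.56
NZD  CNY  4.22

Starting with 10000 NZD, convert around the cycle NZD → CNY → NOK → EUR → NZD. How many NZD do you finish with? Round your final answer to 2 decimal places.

10000 NZD × 4.22 = 42200 CNY
42200 CNY × 1.56 = 65832 NOK
65832 NOK × 0.0779 = 5128.3128 EUR
5128.3128 EUR × 2.02 = 10359.191856 NZD

10359.19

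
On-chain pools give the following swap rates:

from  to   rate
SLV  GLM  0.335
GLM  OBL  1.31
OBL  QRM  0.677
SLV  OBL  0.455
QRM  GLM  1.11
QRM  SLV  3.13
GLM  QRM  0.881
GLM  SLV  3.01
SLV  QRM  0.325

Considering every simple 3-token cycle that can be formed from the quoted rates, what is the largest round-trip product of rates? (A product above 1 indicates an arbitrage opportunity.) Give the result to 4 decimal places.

SLV→QRM→GLM→SLV: 0.325 × 1.11 × 3.01 = 1.08586
QRM→GLM→OBL→QRM: 1.11 × 1.31 × 0.677 = 0.98443
SLV→OBL→QRM→SLV: 0.455 × 0.677 × 3.13 = 0.96415
SLV→GLM→QRM→SLV: 0.335 × 0.881 × 3.13 = 0.92377
Maximum is SLV→QRM→GLM→SLV at 1.0859; arbitrage exists.

1.0859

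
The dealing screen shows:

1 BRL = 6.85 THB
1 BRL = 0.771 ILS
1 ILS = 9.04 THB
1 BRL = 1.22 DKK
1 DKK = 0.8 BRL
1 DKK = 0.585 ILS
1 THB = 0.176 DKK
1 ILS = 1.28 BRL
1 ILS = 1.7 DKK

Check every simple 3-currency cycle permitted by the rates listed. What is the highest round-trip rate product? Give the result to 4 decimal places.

1.0486

ILS→DKK→BRL→ILS: 1.7 × 0.8 × 0.771 = 1.04856
DKK→BRL→THB→DKK: 0.8 × 6.85 × 0.176 = 0.96448
ILS→THB→DKK→ILS: 9.04 × 0.176 × 0.585 = 0.93076
ILS→BRL→DKK→ILS: 1.28 × 1.22 × 0.585 = 0.91354
Maximum is ILS→DKK→BRL→ILS at 1.0486; arbitrage exists.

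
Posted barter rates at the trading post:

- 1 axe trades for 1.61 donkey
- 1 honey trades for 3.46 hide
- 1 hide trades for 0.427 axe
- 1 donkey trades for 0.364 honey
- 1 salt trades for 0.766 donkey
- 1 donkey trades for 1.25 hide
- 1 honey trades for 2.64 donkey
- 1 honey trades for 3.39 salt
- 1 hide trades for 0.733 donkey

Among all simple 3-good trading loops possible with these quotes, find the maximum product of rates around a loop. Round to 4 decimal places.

0.9452

honey→salt→donkey→honey: 3.39 × 0.766 × 0.364 = 0.94521
hide→donkey→honey→hide: 0.733 × 0.364 × 3.46 = 0.92317
hide→axe→donkey→hide: 0.427 × 1.61 × 1.25 = 0.85934
Maximum is honey→salt→donkey→honey at 0.9452; no arbitrage — every cycle loses value.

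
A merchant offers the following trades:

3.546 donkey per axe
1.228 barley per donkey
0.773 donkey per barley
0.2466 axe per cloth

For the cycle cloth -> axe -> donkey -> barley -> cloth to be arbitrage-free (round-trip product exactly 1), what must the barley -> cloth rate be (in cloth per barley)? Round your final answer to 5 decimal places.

Known legs of the cycle: 0.2466 × 3.546 × 1.228 = 1.0738167408
For no arbitrage the full-cycle product must be 1, so the missing rate is 1 / 1.0738167408 ≈ 0.9312576.

0.93126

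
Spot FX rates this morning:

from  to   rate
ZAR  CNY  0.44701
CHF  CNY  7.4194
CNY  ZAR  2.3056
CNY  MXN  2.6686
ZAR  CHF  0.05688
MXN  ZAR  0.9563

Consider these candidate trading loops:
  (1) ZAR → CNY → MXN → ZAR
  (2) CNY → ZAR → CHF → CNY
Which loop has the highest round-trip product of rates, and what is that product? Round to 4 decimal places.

1.1408

(1) 0.44701 × 2.6686 × 0.9563 = 1.14076
(2) 2.3056 × 0.05688 × 7.4194 = 0.97300
Highest is cycle (1) at 1.1408 (>1, arbitrage).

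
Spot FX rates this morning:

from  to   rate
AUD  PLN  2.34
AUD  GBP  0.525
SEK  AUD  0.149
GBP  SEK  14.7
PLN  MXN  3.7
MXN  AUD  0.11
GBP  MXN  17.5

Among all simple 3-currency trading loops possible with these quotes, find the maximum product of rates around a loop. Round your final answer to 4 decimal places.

AUD→GBP→SEK→AUD: 0.525 × 14.7 × 0.149 = 1.14991
MXN→AUD→GBP→MXN: 0.11 × 0.525 × 17.5 = 1.01063
MXN→AUD→PLN→MXN: 0.11 × 2.34 × 3.7 = 0.95238
Maximum is AUD→GBP→SEK→AUD at 1.1499; arbitrage exists.

1.1499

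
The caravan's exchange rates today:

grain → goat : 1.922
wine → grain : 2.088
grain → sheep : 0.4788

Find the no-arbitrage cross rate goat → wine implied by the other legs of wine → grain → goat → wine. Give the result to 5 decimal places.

Known legs of the cycle: 2.088 × 1.922 = 4.013136
For no arbitrage the full-cycle product must be 1, so the missing rate is 1 / 4.013136 ≈ 0.2491817.

0.24918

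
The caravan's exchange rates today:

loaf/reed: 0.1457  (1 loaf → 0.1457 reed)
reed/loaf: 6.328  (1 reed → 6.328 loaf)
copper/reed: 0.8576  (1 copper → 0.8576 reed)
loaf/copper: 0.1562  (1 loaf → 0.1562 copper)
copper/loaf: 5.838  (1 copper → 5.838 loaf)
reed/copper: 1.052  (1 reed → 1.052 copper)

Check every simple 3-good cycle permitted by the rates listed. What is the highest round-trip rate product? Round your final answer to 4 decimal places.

loaf→reed→copper→loaf: 0.1457 × 1.052 × 5.838 = 0.89483
loaf→copper→reed→loaf: 0.1562 × 0.8576 × 6.328 = 0.84768
Maximum is loaf→reed→copper→loaf at 0.8948; no arbitrage — every cycle loses value.

0.8948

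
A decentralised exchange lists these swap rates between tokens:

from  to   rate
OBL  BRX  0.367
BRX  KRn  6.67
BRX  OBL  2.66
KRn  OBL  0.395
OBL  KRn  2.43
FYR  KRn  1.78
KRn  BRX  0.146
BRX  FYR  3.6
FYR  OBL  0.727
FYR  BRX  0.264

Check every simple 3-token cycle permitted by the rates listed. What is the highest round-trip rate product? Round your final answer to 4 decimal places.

0.9669

OBL→BRX→KRn→OBL: 0.367 × 6.67 × 0.395 = 0.96692
OBL→BRX→FYR→OBL: 0.367 × 3.6 × 0.727 = 0.96051
OBL→KRn→BRX→OBL: 2.43 × 0.146 × 2.66 = 0.94371
KRn→BRX→FYR→KRn: 0.146 × 3.6 × 1.78 = 0.93557
Maximum is OBL→BRX→KRn→OBL at 0.9669; no arbitrage — every cycle loses value.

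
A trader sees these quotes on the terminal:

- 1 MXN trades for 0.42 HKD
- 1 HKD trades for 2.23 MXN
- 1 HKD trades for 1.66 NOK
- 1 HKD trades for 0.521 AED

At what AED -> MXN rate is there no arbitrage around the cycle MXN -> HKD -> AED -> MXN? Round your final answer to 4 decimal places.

4.5700

Known legs of the cycle: 0.42 × 0.521 = 0.21882
For no arbitrage the full-cycle product must be 1, so the missing rate is 1 / 0.21882 ≈ 4.569966.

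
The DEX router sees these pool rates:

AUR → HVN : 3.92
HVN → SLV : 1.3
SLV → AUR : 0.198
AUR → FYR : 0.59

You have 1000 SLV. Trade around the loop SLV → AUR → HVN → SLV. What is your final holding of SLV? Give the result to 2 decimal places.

1009.01

1000 SLV × 0.198 = 198 AUR
198 AUR × 3.92 = 776.16 HVN
776.16 HVN × 1.3 = 1009.008 SLV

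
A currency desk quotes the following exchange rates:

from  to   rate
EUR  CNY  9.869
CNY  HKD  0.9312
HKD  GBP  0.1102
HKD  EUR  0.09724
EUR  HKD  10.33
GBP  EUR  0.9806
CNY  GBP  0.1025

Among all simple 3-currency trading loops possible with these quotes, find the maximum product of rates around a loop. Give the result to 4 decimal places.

GBP→EUR→HKD→GBP: 0.9806 × 10.33 × 0.1102 = 1.11628
GBP→EUR→CNY→GBP: 0.9806 × 9.869 × 0.1025 = 0.99195
EUR→CNY→HKD→EUR: 9.869 × 0.9312 × 0.09724 = 0.89364
Maximum is GBP→EUR→HKD→GBP at 1.1163; arbitrage exists.

1.1163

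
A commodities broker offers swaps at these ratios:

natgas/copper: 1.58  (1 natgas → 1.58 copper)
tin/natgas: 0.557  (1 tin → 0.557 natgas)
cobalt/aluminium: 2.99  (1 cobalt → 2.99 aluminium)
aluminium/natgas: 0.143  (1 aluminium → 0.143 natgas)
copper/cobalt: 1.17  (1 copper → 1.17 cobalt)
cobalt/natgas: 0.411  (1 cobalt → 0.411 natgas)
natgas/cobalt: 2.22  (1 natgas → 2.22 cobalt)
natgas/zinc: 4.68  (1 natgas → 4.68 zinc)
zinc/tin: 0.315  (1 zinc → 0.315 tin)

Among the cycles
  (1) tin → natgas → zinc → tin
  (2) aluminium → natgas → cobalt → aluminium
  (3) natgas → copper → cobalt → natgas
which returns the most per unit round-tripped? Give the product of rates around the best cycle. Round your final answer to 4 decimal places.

(1) 0.557 × 4.68 × 0.315 = 0.82113
(2) 0.143 × 2.22 × 2.99 = 0.94921
(3) 1.58 × 1.17 × 0.411 = 0.75977
Highest is cycle (2) at 0.9492 (≤1, no arbitrage).

0.9492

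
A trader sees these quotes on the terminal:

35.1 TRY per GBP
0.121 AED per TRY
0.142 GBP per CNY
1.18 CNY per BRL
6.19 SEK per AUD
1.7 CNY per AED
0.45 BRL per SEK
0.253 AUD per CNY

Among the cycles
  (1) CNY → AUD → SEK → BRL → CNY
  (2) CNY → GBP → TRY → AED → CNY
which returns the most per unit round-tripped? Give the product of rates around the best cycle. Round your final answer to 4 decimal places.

(1) 0.253 × 6.19 × 0.45 × 1.18 = 0.83158
(2) 0.142 × 35.1 × 0.121 × 1.7 = 1.02525
Highest is cycle (2) at 1.0252 (>1, arbitrage).

1.0252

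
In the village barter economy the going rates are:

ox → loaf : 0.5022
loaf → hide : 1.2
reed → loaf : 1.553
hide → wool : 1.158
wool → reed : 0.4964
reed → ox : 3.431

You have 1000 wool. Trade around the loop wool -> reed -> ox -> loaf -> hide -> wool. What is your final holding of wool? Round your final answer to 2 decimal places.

1188.55

1000 wool × 0.4964 = 496.4 reed
496.4 reed × 3.431 = 1703.1484 ox
1703.1484 ox × 0.5022 = 855.32112648 loaf
855.32112648 loaf × 1.2 = 1026.385351776 hide
1026.385351776 hide × 1.158 = 1188.554237356608 wool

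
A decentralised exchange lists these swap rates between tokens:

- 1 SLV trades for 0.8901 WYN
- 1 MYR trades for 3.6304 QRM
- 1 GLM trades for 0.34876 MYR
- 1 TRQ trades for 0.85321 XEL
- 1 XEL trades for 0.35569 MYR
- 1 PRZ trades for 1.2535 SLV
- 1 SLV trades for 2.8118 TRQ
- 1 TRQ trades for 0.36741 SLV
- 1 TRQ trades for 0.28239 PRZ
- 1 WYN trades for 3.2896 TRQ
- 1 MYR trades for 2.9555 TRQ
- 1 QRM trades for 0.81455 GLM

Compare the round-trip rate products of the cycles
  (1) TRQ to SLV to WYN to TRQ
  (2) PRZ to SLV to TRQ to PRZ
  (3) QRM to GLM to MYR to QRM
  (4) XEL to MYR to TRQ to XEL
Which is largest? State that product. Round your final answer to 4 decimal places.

1.0758

(1) 0.36741 × 0.8901 × 3.2896 = 1.07580
(2) 1.2535 × 2.8118 × 0.28239 = 0.99531
(3) 0.81455 × 0.34876 × 3.6304 = 1.03133
(4) 0.35569 × 2.9555 × 0.85321 = 0.89693
Highest is cycle (1) at 1.0758 (>1, arbitrage).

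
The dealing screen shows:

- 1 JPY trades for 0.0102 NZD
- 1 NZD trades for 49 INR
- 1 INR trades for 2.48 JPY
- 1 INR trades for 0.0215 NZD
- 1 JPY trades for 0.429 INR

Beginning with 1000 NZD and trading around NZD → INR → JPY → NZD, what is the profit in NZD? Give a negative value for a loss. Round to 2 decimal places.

1000 NZD × 49 = 49000 INR
49000 INR × 2.48 = 121520 JPY
121520 JPY × 0.0102 = 1239.504 NZD
Net change: 1239.504 − 1000 = 239.504 NZD

239.50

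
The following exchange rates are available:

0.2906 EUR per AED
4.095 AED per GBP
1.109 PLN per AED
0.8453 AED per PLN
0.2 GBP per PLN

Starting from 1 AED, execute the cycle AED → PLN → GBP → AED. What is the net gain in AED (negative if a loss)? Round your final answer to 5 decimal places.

-0.09173

1 AED × 1.109 = 1.109 PLN
1.109 PLN × 0.2 = 0.2218 GBP
0.2218 GBP × 4.095 = 0.908271 AED
Net change: 0.908271 − 1 = -0.091729 AED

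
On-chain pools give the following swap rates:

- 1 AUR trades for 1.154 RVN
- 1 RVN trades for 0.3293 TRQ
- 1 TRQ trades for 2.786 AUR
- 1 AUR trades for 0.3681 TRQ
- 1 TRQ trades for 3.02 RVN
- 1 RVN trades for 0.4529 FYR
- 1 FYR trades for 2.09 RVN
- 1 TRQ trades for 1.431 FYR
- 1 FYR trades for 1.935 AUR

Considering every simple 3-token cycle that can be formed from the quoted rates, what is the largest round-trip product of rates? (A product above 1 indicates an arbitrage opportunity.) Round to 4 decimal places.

TRQ→AUR→RVN→TRQ: 2.786 × 1.154 × 0.3293 = 1.05871
TRQ→FYR→AUR→TRQ: 1.431 × 1.935 × 0.3681 = 1.01926
RVN→FYR→AUR→RVN: 0.4529 × 1.935 × 1.154 = 1.01132
TRQ→FYR→RVN→TRQ: 1.431 × 2.09 × 0.3293 = 0.98487
Maximum is TRQ→AUR→RVN→TRQ at 1.0587; arbitrage exists.

1.0587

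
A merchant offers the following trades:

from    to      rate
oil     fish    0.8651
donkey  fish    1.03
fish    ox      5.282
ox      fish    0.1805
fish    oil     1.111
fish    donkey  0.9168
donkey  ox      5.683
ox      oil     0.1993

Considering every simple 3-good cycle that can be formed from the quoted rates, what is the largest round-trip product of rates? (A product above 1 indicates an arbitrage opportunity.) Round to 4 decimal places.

donkey→ox→fish→donkey: 5.683 × 0.1805 × 0.9168 = 0.94044
oil→fish→ox→oil: 0.8651 × 5.282 × 0.1993 = 0.91069
Maximum is donkey→ox→fish→donkey at 0.9404; no arbitrage — every cycle loses value.

0.9404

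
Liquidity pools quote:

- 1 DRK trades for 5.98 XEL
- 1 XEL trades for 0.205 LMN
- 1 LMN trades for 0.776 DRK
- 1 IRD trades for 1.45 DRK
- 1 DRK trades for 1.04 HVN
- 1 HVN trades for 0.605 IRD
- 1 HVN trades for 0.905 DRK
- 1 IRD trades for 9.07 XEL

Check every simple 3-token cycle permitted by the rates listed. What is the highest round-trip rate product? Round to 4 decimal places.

0.9513

DRK→XEL→LMN→DRK: 5.98 × 0.205 × 0.776 = 0.95130
DRK→HVN→IRD→DRK: 1.04 × 0.605 × 1.45 = 0.91234
Maximum is DRK→XEL→LMN→DRK at 0.9513; no arbitrage — every cycle loses value.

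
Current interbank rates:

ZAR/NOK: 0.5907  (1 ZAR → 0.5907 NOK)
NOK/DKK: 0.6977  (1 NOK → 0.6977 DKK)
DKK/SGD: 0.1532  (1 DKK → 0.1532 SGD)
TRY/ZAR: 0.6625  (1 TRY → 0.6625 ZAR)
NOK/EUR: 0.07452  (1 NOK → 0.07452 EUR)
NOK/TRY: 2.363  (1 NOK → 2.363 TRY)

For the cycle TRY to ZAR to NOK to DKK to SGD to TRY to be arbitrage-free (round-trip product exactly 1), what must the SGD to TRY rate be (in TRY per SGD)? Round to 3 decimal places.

Known legs of the cycle: 0.6625 × 0.5907 × 0.6977 × 0.1532 = 0.04182927542805
For no arbitrage the full-cycle product must be 1, so the missing rate is 1 / 0.04182927542805 ≈ 23.90670.

23.907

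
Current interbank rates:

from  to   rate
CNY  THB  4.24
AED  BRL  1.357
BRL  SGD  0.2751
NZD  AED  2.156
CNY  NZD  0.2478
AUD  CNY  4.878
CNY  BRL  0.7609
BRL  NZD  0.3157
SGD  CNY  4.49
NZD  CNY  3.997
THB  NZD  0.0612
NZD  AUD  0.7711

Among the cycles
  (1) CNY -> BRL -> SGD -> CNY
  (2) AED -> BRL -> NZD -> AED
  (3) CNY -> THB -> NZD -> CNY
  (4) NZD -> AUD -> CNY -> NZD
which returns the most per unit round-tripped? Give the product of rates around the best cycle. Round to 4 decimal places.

(1) 0.7609 × 0.2751 × 4.49 = 0.93986
(2) 1.357 × 0.3157 × 2.156 = 0.92364
(3) 4.24 × 0.0612 × 3.997 = 1.03717
(4) 0.7711 × 4.878 × 0.2478 = 0.93208
Highest is cycle (3) at 1.0372 (>1, arbitrage).

1.0372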